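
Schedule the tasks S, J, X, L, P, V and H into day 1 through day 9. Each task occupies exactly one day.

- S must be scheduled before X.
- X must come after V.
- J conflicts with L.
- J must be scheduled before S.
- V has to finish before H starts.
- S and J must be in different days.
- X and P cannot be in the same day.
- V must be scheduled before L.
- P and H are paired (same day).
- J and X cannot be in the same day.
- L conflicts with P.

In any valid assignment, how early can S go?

Precedence pushes S to at least day 2; downstream work caps S at day 8.
S at day 2 is achievable: S -> day 2; J -> day 1; L -> day 2; X -> day 3; V -> day 1; H -> day 4; P -> day 4.

day 2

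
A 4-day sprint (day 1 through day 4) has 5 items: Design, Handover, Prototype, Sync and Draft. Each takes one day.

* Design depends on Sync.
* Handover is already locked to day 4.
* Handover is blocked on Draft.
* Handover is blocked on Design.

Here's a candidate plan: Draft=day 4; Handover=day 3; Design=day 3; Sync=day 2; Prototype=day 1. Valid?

Handover is blocked on Design — violated.
Handover is blocked on Draft — violated.
Design depends on Sync — holds.
Handover is already locked to day 4 — violated.

No. Handover is blocked on Draft is not satisfied.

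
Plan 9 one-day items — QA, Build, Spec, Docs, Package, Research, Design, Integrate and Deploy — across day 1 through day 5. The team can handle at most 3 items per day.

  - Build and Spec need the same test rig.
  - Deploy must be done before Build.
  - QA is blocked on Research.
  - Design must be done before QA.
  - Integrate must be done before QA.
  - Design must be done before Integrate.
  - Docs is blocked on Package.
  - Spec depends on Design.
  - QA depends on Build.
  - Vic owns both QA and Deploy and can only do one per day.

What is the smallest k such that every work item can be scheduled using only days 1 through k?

The precedence chain requires at least 3 distinct days.
With at most 3 per day and 9 work items, at least 3 days are needed.
3 works (last occupied day: day 3): for example Docs in day 3, Spec in day 3, Design in day 1, Deploy in day 1, Research in day 2, Package in day 1, Integrate in day 2, Build in day 2, QA in day 3.

3 days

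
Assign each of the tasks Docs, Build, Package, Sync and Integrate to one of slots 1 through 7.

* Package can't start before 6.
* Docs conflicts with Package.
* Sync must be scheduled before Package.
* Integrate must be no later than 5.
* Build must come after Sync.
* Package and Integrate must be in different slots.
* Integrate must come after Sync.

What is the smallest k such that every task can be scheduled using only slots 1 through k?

6 slots

The precedence chain requires at least 2 distinct slots.
Package can't be placed before 6, so the schedule must run through at least slot 6.
6 works (last occupied slot: 6): for example Docs -> 1; Package -> 6; Integrate -> 2; Build -> 2; Sync -> 1.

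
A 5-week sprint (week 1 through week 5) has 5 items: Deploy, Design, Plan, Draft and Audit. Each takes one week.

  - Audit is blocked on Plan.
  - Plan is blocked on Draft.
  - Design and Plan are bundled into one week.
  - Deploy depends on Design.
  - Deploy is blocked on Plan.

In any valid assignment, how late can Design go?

Design must be in the same week as Plan, which can't be before week 2, so Design is at least week 2; downstream work caps Design at week 4.
Design at week 4 is achievable: Draft=week 1, Audit=week 5, Deploy=week 5, Plan=week 4, Design=week 4.

week 4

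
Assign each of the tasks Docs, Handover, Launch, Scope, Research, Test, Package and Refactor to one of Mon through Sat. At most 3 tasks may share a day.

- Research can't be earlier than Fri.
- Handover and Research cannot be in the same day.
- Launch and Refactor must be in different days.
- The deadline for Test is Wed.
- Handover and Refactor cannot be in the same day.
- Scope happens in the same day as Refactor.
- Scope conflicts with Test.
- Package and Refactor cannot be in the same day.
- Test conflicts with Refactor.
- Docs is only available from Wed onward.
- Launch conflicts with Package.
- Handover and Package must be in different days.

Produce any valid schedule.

Scope -> Tue; Package -> Wed; Test -> Mon; Docs -> Wed; Research -> Fri; Refactor -> Tue; Handover -> Mon; Launch -> Mon

Checking: Package(Wed) != Refactor(Tue); Handover(Mon) != Refactor(Tue); Handover(Mon) != Package(Wed); Launch(Mon) != Refactor(Tue); Launch(Mon) != Package(Wed); Handover(Mon) != Research(Fri); Test(Mon) != Refactor(Tue); Scope(Tue) != Test(Mon); Scope = Refactor = Tue; Research=Fri in [Fri,Sat]; Docs=Wed in [Wed,Sat]; Test=Mon in [Mon,Wed]; max 3 per day (cap 3).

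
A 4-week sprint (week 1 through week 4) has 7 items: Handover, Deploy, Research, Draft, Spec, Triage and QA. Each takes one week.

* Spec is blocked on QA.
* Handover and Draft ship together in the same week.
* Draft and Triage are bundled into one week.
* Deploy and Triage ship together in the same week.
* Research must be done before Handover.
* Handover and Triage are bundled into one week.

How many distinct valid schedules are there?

Splitting on Handover: it can be week 2 (6), week 3 (12), week 4 (18). Listing each branch's schedules as (Deploy, Research, Draft, Spec, Triage, QA) by week number:
Handover=week 2: (2,1,2,2,2,1) (2,1,2,3,2,1) (2,1,2,3,2,2) (2,1,2,4,2,1) (2,1,2,4,2,2) (2,1,2,4,2,3) — 6.
Handover=week 3: (3,1,3,2,3,1) (3,1,3,3,3,1) (3,1,3,3,3,2) (3,1,3,4,3,1) (3,1,3,4,3,2) (3,1,3,4,3,3) (3,2,3,2,3,1) (3,2,3,3,3,1) (3,2,3,3,3,2) (3,2,3,4,3,1) (3,2,3,4,3,2) (3,2,3,4,3,3) — 12.
Handover=week 4: (4,1,4,2,4,1) (4,1,4,3,4,1) (4,1,4,3,4,2) (4,1,4,4,4,1) (4,1,4,4,4,2) (4,1,4,4,4,3) (4,2,4,2,4,1) (4,2,4,3,4,1) (4,2,4,3,4,2) (4,2,4,4,4,1) (4,2,4,4,4,2) (4,2,4,4,4,3) (4,3,4,2,4,1) (4,3,4,3,4,1) (4,3,4,3,4,2) (4,3,4,4,4,1) (4,3,4,4,4,2) (4,3,4,4,4,3) — 18.
Summing: 6 + 12 + 18 = 36.

36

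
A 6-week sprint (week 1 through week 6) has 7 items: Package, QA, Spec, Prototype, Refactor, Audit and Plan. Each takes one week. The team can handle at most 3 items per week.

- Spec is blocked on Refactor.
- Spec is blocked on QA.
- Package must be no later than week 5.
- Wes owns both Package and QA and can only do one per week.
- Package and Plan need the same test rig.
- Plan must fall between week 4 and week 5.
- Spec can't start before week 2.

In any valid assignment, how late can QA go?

week 5

Downstream work caps QA at week 5.
QA at week 5 is achievable: Spec -> week 6; Package -> week 1; Refactor -> week 1; QA -> week 5; Prototype -> week 1; Plan -> week 4; Audit -> week 2.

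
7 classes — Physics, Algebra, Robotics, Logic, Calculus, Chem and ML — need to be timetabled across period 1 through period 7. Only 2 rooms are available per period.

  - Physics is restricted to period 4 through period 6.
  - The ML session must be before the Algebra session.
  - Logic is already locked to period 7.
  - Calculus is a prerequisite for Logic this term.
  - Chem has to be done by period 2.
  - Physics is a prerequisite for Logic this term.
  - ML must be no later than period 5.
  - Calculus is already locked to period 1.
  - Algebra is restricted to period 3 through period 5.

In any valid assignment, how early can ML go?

period 1

ML's own window allows nothing later than period 5; downstream work caps ML at period 4.
ML at period 1 is achievable: Algebra in period 3, Chem in period 2, ML in period 1, Robotics in period 2, Logic in period 7, Physics in period 4, Calculus in period 1.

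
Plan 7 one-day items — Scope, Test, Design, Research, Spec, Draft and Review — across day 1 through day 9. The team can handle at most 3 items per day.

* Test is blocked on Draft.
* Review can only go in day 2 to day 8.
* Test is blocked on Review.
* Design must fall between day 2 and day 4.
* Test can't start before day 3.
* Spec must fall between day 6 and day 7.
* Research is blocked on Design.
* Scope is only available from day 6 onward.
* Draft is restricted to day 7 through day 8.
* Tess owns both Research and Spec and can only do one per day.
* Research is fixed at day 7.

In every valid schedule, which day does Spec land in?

Spec's window is day 6–day 7.
Research is fixed at day 7, and Spec can't share a day with Research.
So Spec must be day 6.

day 6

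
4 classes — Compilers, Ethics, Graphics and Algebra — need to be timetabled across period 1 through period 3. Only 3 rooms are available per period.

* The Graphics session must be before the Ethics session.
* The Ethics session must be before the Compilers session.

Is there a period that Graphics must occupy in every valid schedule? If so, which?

Downstream work caps Graphics at period 1.
So Graphics is pinned to period 1.

period 1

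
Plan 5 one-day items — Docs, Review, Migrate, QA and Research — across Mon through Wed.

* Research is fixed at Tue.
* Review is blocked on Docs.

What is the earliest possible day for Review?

Precedence pushes Review to at least Tue.
Review at Tue is achievable: Review in Tue; Migrate in Mon; Research in Tue; Docs in Mon; QA in Mon.

Tue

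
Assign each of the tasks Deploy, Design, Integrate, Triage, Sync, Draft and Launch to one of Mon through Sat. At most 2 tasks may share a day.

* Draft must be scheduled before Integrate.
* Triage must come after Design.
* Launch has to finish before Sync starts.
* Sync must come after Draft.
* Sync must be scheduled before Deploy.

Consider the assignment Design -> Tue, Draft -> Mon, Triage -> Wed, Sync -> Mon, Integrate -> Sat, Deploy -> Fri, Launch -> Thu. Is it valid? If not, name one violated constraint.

Invalid. Launch has to finish before Sync starts.

Sync must come after Draft — violated.
Triage must come after Design — holds.
Draft must be scheduled before Integrate — holds.
Sync must be scheduled before Deploy — holds.
At most 2 tasks may share a day — holds.
Launch has to finish before Sync starts — violated.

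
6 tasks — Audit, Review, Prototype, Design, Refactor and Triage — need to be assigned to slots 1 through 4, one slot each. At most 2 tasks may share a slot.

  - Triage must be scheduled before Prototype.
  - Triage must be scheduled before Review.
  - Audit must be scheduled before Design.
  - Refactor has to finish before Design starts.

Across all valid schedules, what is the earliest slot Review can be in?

2

Precedence pushes Review to at least 2.
Review at 2 is achievable: Audit in 1; Review in 2; Design in 3; Prototype in 3; Triage in 1; Refactor in 2.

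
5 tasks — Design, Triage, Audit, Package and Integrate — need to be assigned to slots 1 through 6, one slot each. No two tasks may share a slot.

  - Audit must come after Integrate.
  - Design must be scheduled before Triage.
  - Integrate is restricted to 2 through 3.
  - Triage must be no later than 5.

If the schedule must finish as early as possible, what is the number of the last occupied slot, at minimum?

slot 5

The precedence chain requires at least 2 distinct slots.
With at most 1 per slot and 5 tasks, at least 5 slots are needed.
Propagating the time windows through the other constraints, Audit can't land before 3, so the schedule must run through at least slot 3.
5 works (last occupied slot: 5): for example Package=5; Triage=3; Integrate=2; Audit=4; Design=1.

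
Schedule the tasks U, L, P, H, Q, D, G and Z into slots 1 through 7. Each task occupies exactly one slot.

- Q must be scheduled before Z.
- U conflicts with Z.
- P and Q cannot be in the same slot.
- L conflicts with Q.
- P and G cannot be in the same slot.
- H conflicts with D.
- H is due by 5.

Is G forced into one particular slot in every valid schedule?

G can be 1 (e.g. U -> 1; H -> 1; L -> 2; G -> 1; D -> 2; P -> 2; Z -> 2; Q -> 1) or 2 (e.g. Z in 2, G in 2, L in 2, Q in 1, U in 1, D in 2, P in 3, H in 1).

No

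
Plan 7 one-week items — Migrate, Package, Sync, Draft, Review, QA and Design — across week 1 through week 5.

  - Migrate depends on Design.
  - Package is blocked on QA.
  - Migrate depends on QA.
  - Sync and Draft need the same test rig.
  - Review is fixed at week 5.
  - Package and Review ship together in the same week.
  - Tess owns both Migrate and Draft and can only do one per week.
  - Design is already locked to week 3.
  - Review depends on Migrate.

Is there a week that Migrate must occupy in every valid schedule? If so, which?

week 4

Design is fixed at week 3 and must come before Migrate, so Migrate is at least week 4.
Review is fixed at week 5 and must come after Migrate, so Migrate is at most week 4.
So Migrate must be week 4.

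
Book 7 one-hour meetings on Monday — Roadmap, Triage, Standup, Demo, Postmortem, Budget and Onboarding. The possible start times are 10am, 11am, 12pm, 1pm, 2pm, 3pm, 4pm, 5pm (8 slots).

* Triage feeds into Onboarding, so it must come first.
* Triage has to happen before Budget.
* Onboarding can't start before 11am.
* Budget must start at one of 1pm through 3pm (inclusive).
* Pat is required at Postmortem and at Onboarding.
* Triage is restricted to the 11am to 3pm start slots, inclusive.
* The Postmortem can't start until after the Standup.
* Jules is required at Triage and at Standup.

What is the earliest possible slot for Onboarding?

12pm

Onboarding is available from 11am; precedence pushes Onboarding to at least 12pm.
Onboarding at 12pm is achievable: Budget=1pm; Roadmap=10am; Postmortem=11am; Standup=10am; Demo=10am; Onboarding=12pm; Triage=11am.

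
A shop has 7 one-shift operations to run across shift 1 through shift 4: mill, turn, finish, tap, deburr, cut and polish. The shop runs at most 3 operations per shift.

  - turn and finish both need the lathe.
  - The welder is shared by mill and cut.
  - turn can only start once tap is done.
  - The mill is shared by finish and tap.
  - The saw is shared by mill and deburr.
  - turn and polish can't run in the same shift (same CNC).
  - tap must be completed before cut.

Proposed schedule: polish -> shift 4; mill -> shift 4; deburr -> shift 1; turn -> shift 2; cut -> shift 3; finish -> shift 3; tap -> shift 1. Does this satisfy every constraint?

turn and polish can't run in the same shift (same CNC) — holds.
The mill is shared by finish and tap — holds.
The shop runs at most 3 operations per shift — holds.
The welder is shared by mill and cut — holds.
turn can only start once tap is done — holds.
The saw is shared by mill and deburr — holds.
tap must be completed before cut — holds.
turn and finish both need the lathe — holds.

Valid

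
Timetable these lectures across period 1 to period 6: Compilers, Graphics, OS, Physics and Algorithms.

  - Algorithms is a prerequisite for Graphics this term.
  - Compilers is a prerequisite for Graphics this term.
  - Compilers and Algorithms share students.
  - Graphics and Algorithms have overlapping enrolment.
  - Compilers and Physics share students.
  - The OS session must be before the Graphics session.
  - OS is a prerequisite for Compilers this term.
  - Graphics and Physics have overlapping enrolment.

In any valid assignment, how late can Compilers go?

Precedence pushes Compilers to at least period 2; downstream work caps Compilers at period 5.
Compilers at period 5 is achievable: Algorithms=period 1, Compilers=period 5, Physics=period 1, OS=period 1, Graphics=period 6.

period 5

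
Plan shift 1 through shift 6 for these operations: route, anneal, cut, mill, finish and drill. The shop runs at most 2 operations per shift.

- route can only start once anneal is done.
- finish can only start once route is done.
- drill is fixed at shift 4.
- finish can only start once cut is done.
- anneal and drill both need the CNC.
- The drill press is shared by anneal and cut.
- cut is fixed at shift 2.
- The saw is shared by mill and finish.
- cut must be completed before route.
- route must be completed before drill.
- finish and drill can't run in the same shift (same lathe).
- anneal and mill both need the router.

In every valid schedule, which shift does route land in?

cut is fixed at shift 2 and must come before route, so route is at least shift 3.
drill is fixed at shift 4 and must come after route, so route is at most shift 3.
So route must be shift 3.

shift 3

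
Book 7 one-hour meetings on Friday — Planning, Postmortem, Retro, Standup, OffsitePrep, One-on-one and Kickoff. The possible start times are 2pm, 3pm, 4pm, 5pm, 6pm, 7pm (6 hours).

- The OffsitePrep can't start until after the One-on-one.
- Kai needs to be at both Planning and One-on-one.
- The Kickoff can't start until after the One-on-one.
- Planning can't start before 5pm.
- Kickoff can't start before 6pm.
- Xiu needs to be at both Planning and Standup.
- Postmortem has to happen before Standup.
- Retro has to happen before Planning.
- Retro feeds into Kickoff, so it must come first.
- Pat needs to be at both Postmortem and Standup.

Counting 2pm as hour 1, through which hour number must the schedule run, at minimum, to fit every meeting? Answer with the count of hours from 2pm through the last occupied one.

5 hours

The precedence chain requires at least 2 distinct hours.
Kickoff can't be placed before 6pm — that is hour 5 counting from 2pm — so the schedule must run through at least 5 hours.
5 works (last occupied hour: 6pm): for example OffsitePrep in 3pm, Retro in 2pm, Kickoff in 6pm, Standup in 3pm, Planning in 5pm, Postmortem in 2pm, One-on-one in 2pm.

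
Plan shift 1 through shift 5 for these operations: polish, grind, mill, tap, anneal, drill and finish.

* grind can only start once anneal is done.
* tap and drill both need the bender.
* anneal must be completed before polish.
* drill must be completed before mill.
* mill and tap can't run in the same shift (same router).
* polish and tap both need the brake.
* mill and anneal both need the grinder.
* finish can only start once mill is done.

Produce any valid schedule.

finish -> shift 3, mill -> shift 2, tap -> shift 3, polish -> shift 2, anneal -> shift 1, drill -> shift 1, grind -> shift 2

Checking: anneal(shift 1) before polish(shift 2); mill(shift 2) before finish(shift 3); drill(shift 1) before mill(shift 2); anneal(shift 1) before grind(shift 2); polish(shift 2) != tap(shift 3); tap(shift 3) != drill(shift 1); mill(shift 2) != tap(shift 3); mill(shift 2) != anneal(shift 1).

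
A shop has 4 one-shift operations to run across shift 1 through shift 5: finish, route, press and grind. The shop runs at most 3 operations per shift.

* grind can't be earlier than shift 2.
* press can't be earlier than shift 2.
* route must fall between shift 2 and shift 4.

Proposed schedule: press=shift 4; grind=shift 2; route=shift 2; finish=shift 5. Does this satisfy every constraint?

Valid

press can't be earlier than shift 2 — holds.
The shop runs at most 3 operations per shift — holds.
grind can't be earlier than shift 2 — holds.
route must fall between shift 2 and shift 4 — holds.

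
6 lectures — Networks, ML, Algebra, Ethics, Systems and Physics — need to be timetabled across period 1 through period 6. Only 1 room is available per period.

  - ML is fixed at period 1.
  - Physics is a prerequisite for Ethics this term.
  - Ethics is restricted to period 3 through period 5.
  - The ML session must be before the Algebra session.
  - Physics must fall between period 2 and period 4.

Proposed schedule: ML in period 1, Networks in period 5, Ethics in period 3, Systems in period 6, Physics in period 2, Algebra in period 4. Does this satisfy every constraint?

Physics is a prerequisite for Ethics this term — holds.
Physics must fall between period 2 and period 4 — holds.
Only 1 room is available per period — holds.
Ethics is restricted to period 3 through period 5 — holds.
ML is fixed at period 1 — holds.
The ML session must be before the Algebra session — holds.

Yes, all constraints hold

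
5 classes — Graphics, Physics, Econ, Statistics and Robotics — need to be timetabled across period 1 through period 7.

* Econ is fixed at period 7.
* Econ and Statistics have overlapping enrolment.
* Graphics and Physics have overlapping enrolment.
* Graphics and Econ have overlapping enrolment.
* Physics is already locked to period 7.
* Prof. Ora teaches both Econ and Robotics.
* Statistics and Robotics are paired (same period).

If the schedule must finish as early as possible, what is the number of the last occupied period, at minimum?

Physics can't be placed before period 7, so the schedule must run through at least period 7.
7 works (last occupied period: period 7): for example Graphics=period 1, Econ=period 7, Robotics=period 1, Physics=period 7, Statistics=period 1.

7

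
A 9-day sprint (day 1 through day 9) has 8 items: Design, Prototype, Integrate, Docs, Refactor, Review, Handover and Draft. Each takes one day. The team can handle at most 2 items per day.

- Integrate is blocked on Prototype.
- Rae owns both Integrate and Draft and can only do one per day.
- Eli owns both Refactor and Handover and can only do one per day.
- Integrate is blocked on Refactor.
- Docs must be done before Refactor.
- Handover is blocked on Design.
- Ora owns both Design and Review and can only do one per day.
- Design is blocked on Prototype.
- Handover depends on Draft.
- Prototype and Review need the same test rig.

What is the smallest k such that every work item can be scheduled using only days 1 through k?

4

The precedence chain requires at least 3 distinct days.
With at most 2 per day and 8 work items, at least 4 days are needed.
4 works (last occupied day: day 4): for example Draft in day 3, Review in day 3, Handover in day 4, Docs in day 1, Prototype in day 1, Design in day 2, Refactor in day 2, Integrate in day 4.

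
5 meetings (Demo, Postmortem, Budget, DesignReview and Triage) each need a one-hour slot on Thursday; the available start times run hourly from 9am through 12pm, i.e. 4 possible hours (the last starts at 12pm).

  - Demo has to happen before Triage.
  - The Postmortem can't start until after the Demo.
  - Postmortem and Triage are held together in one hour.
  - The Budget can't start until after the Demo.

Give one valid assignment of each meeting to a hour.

DesignReview in 9am; Postmortem in 10am; Demo in 9am; Budget in 10am; Triage in 10am

Checking: Demo(9am) before Triage(10am); Demo(9am) before Budget(10am); Demo(9am) before Postmortem(10am); Postmortem = Triage = 10am.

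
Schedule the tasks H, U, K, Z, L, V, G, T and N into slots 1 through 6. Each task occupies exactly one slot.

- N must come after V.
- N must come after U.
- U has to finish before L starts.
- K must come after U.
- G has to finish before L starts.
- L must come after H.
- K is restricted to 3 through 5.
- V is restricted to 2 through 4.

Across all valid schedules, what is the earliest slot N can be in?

3

Precedence pushes N to at least 3.
N at 3 is achievable: Z in 1, H in 1, K in 3, T in 1, V in 2, G in 1, L in 2, U in 1, N in 3.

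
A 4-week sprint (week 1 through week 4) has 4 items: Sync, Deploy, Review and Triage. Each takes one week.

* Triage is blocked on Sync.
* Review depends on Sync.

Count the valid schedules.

Splitting on Sync: it can be week 1 (36), week 2 (16), week 3 (4). Listing each branch's schedules as (Deploy, Review, Triage) by week number:
Sync=week 1: (1,2,2) (1,2,3) (1,2,4) (1,3,2) (1,3,3) (1,3,4) (1,4,2) (1,4,3) (1,4,4) (2,2,2) (2,2,3) (2,2,4) (2,3,2) (2,3,3) (2,3,4) (2,4,2) (2,4,3) (2,4,4) (3,2,2) (3,2,3) (3,2,4) (3,3,2) (3,3,3) (3,3,4) (3,4,2) (3,4,3) (3,4,4) (4,2,2) (4,2,3) (4,2,4) (4,3,2) (4,3,3) (4,3,4) (4,4,2) (4,4,3) (4,4,4) — 36.
Sync=week 2: (1,3,3) (1,3,4) (1,4,3) (1,4,4) (2,3,3) (2,3,4) (2,4,3) (2,4,4) (3,3,3) (3,3,4) (3,4,3) (3,4,4) (4,3,3) (4,3,4) (4,4,3) (4,4,4) — 16.
Sync=week 3: (1,4,4) (2,4,4) (3,4,4) (4,4,4) — 4.
Summing: 36 + 16 + 4 = 56.

56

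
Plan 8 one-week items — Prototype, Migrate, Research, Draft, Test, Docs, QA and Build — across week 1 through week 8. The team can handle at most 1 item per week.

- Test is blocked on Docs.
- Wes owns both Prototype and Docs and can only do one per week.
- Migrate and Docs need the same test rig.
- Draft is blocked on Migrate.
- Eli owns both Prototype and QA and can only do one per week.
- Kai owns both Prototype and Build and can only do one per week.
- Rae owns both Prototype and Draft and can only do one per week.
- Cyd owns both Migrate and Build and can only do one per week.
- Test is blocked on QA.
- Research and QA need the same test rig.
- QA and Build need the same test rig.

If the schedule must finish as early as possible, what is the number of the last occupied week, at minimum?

8

The precedence chain requires at least 2 distinct weeks.
With at most 1 per week and 8 tasks, at least 8 weeks are needed.
8 works (last occupied week: week 8): for example Draft=week 5; Test=week 3; Build=week 8; QA=week 2; Migrate=week 4; Prototype=week 6; Docs=week 1; Research=week 7.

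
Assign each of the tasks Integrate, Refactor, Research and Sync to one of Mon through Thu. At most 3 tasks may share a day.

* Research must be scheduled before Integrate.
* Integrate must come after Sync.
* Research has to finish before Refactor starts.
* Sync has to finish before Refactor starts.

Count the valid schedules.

Splitting on Integrate: it can be Tue (3), Wed (9), Thu (14). Listing each branch's schedules as (Refactor, Research, Sync):
Integrate=Tue: (Tue,Mon,Mon) (Wed,Mon,Mon) (Thu,Mon,Mon) — 3.
Integrate=Wed: (Tue,Mon,Mon) (Wed,Mon,Mon) (Wed,Mon,Tue) (Wed,Tue,Mon) (Wed,Tue,Tue) (Thu,Mon,Mon) (Thu,Mon,Tue) (Thu,Tue,Mon) (Thu,Tue,Tue) — 9.
Integrate=Thu: (Tue,Mon,Mon) (Wed,Mon,Mon) (Wed,Mon,Tue) (Wed,Tue,Mon) (Wed,Tue,Tue) (Thu,Mon,Mon) (Thu,Mon,Tue) (Thu,Mon,Wed) (Thu,Tue,Mon) (Thu,Tue,Tue) (Thu,Tue,Wed) (Thu,Wed,Mon) (Thu,Wed,Tue) (Thu,Wed,Wed) — 14.
Summing: 3 + 9 + 14 = 26.

26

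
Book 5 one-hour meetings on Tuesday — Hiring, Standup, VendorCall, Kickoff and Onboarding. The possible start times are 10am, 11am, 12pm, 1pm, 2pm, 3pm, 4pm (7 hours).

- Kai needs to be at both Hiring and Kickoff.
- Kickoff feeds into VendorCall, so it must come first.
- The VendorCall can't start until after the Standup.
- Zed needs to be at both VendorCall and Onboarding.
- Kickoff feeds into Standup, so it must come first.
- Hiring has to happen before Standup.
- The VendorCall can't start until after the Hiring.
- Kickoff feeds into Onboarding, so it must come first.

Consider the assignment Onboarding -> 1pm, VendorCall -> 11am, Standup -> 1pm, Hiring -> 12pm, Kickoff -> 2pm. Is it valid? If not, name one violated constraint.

No — it violates: Kickoff feeds into VendorCall, so it must come first

Kickoff feeds into VendorCall, so it must come first — violated.
The VendorCall can't start until after the Standup — violated.
The VendorCall can't start until after the Hiring — violated.
Kickoff feeds into Onboarding, so it must come first — violated.
Kai needs to be at both Hiring and Kickoff — holds.
Hiring has to happen before Standup — holds.
Zed needs to be at both VendorCall and Onboarding — holds.
Kickoff feeds into Standup, so it must come first — violated.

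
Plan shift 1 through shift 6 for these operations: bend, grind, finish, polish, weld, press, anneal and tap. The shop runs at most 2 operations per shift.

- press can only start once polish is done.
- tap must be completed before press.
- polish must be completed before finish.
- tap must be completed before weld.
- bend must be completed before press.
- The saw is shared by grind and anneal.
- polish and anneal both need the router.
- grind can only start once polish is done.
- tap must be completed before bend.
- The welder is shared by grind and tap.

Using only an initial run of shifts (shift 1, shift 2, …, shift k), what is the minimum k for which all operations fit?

The precedence chain requires at least 3 distinct shifts.
With at most 2 per shift and 8 operations, at least 4 shifts are needed.
4 works (last occupied shift: shift 4): for example polish in shift 1; anneal in shift 4; tap in shift 1; grind in shift 2; weld in shift 4; finish in shift 3; bend in shift 2; press in shift 3.

4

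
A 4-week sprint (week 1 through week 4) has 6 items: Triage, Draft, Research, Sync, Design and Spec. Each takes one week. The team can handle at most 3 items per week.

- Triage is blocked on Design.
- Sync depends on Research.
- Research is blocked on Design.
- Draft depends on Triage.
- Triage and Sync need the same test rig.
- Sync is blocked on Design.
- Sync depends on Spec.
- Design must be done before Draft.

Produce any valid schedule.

Research -> week 2, Design -> week 1, Triage -> week 2, Draft -> week 3, Spec -> week 1, Sync -> week 3

Checking: Triage(week 2) before Draft(week 3); Research(week 2) before Sync(week 3); Design(week 1) before Triage(week 2); Design(week 1) before Sync(week 3); Spec(week 1) before Sync(week 3); Design(week 1) before Research(week 2); Design(week 1) before Draft(week 3); Triage(week 2) != Sync(week 3); max 2 per week (cap 3).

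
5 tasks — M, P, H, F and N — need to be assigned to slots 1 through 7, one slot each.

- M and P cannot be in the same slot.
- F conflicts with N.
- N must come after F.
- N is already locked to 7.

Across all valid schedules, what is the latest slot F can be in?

Downstream work caps F at 6.
F at 6 is achievable: M in 1; H in 1; N in 7; P in 2; F in 6.

6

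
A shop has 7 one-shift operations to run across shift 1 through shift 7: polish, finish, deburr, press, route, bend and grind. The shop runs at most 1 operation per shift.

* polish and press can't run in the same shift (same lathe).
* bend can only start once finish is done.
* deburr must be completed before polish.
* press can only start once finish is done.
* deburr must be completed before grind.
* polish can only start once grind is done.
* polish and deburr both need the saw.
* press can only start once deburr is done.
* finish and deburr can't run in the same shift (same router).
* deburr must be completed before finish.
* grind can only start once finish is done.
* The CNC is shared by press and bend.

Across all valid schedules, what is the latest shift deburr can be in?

shift 2

Downstream work caps deburr at shift 4.
deburr at shift 2 is achievable: press in shift 6, polish in shift 5, bend in shift 7, finish in shift 3, route in shift 1, deburr in shift 2, grind in shift 4.
Nothing later works — the conflict and capacity constraints rule out every shift after shift 2.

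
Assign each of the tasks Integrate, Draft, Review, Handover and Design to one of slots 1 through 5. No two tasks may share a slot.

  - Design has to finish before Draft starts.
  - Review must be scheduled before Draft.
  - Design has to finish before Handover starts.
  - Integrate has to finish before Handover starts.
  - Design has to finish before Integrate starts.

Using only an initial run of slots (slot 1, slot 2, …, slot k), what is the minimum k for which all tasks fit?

The precedence chain requires at least 3 distinct slots.
With at most 1 per slot and 5 tasks, at least 5 slots are needed.
5 works (last occupied slot: 5): for example Handover=5; Integrate=2; Draft=4; Review=3; Design=1.

5 slots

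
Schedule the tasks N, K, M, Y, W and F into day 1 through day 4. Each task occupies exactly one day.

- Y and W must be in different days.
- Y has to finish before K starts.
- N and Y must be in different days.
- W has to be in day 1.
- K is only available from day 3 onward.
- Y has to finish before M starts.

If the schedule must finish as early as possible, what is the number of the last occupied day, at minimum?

The precedence chain requires at least 2 distinct days.
K can't be placed before day 3, so the schedule must run through at least day 3.
3 works (last occupied day: day 3): for example F=day 1, N=day 1, M=day 3, Y=day 2, W=day 1, K=day 3.

3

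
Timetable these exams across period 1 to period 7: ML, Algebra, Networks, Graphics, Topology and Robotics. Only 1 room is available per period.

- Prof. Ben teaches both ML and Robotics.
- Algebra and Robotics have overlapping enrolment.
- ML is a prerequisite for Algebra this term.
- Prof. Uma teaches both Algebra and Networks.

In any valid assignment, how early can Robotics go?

period 1

Robotics at period 1 is achievable: Algebra -> period 3; Robotics -> period 1; Topology -> period 6; ML -> period 2; Graphics -> period 5; Networks -> period 4.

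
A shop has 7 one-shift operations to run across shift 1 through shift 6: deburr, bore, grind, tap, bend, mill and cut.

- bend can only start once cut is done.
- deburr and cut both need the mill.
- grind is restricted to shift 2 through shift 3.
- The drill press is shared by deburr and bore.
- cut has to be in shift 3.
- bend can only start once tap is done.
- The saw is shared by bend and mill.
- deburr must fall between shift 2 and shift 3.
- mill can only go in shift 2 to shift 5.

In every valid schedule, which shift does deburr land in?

deburr's window is shift 2–shift 3.
cut is fixed at shift 3, and deburr can't share a shift with cut.
So deburr must be shift 2.

shift 2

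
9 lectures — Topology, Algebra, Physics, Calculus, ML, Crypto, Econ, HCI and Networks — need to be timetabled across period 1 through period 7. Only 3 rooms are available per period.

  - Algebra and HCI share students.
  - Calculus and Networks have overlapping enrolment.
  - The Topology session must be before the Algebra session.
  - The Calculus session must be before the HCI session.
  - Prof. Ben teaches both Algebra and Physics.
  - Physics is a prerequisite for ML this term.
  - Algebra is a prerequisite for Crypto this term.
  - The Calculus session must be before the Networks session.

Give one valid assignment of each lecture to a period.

Crypto in period 3; Physics in period 1; Econ in period 3; Networks in period 2; Topology in period 1; Algebra in period 2; Calculus in period 1; ML in period 2; HCI in period 3

Checking: Physics(period 1) before ML(period 2); Algebra(period 2) before Crypto(period 3); Topology(period 1) before Algebra(period 2); Calculus(period 1) before HCI(period 3); Calculus(period 1) before Networks(period 2); Algebra(period 2) != Physics(period 1); Calculus(period 1) != Networks(period 2); Algebra(period 2) != HCI(period 3); max 3 per period (cap 3).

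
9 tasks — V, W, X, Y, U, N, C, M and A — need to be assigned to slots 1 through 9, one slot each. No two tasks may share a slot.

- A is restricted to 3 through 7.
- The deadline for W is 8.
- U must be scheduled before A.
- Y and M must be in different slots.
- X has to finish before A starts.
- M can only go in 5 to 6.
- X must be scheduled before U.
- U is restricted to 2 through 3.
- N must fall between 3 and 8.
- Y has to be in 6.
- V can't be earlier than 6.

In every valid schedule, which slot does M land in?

5

M's window is 5–6.
Y is fixed at 6, and M can't share a slot with Y.
So M must be 5.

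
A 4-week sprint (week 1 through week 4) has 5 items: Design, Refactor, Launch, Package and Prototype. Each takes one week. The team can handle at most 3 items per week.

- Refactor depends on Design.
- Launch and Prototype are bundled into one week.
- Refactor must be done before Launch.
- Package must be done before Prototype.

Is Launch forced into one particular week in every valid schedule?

No

Launch can be week 3 (e.g. Design in week 1; Package in week 1; Launch in week 3; Refactor in week 2; Prototype in week 3) or week 4 (e.g. Package in week 1, Refactor in week 2, Prototype in week 4, Design in week 1, Launch in week 4).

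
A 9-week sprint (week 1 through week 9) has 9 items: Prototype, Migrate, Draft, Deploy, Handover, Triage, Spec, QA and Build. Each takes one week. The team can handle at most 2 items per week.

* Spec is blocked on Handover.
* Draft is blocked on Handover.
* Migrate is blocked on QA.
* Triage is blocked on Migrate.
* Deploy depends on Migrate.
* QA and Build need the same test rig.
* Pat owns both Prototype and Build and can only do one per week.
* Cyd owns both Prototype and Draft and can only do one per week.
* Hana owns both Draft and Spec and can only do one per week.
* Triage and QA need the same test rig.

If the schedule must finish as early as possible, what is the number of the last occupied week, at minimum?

5

The precedence chain requires at least 3 distinct weeks.
With at most 2 per week and 9 tasks, at least 5 weeks are needed.
5 works (last occupied week: week 5): for example Deploy in week 3; QA in week 1; Draft in week 2; Handover in week 1; Triage in week 3; Build in week 5; Spec in week 4; Migrate in week 2; Prototype in week 4.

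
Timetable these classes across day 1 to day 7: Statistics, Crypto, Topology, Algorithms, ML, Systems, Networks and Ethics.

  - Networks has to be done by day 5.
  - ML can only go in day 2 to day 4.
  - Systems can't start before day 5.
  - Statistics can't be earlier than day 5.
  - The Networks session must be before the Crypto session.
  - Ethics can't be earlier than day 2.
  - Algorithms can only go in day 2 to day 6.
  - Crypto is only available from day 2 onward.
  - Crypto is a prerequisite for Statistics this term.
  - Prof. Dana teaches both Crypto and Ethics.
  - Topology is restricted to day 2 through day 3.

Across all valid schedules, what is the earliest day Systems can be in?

Systems is available from day 5.
Systems at day 5 is achievable: Statistics in day 5, Ethics in day 3, Crypto in day 2, Algorithms in day 2, Topology in day 2, ML in day 2, Networks in day 1, Systems in day 5.

day 5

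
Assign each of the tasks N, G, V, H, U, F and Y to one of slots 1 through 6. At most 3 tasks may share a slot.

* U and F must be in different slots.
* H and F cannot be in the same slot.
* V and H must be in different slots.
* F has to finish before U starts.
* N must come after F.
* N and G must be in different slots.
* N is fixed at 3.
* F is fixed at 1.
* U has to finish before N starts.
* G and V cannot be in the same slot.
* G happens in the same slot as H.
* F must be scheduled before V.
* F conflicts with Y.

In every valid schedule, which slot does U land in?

2

F is fixed at 1 and must come before U, so U is at least 2.
N is fixed at 3 and must come after U, so U is at most 2.
So U must be 2.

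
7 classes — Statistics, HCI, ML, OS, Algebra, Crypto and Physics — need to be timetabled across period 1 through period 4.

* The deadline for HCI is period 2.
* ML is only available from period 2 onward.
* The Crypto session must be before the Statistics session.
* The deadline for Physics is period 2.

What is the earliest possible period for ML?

ML is available from period 2.
ML at period 2 is achievable: HCI=period 1, Algebra=period 1, Statistics=period 2, Physics=period 1, Crypto=period 1, ML=period 2, OS=period 1.

period 2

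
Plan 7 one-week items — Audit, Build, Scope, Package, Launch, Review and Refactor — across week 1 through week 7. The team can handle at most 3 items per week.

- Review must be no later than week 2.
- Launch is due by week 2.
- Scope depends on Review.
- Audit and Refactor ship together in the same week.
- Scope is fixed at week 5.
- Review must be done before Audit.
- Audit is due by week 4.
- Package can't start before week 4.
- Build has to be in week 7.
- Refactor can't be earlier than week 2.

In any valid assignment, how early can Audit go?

Precedence pushes Audit to at least week 2; Audit's own window allows nothing later than week 4.
Audit at week 2 is achievable: Review in week 1, Launch in week 1, Build in week 7, Audit in week 2, Scope in week 5, Refactor in week 2, Package in week 4.

week 2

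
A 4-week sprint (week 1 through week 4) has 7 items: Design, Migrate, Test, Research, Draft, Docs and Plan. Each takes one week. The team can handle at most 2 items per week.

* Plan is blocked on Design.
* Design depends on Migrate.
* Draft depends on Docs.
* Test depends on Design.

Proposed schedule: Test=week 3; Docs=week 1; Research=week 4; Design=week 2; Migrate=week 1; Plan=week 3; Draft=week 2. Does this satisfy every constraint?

Yes

Test depends on Design — holds.
Draft depends on Docs — holds.
Plan is blocked on Design — holds.
The team can handle at most 2 items per week — holds.
Design depends on Migrate — holds.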